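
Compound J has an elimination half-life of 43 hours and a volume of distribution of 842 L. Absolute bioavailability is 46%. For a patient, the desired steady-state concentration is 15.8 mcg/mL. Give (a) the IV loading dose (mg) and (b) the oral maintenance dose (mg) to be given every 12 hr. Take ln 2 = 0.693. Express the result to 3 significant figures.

(a) 13300 mg; (b) 5590 mg

LD = Vd × C = 842.0 × 15.8 = 13300 mg
CL = 0.693 × Vd / t½ = 0.693 × 842.0 / 43 = 13.57 L/h
D = CL × Css × τ / F = 13.57 × 15.8 × 12 / 0.46 = 5593 mg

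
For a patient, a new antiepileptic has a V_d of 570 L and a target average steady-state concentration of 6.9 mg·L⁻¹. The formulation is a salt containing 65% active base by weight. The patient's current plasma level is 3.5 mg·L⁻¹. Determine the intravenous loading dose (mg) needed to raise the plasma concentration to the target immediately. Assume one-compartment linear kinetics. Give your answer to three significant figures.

Concentration deficit ΔC = 6.9 − 3.5 = 3.400 mg/L
LD = Vd × ΔC / S = 570.0 × 3.400 / 0.65 = 2982 mg

2980 mg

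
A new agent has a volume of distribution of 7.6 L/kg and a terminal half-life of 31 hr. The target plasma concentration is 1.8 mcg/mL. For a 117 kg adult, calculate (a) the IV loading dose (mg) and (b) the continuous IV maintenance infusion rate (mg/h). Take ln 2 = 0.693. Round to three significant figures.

Vd = 7.6 L/kg × 117 kg = 889.2 L
LD = Vd × C = 889.2 × 1.8 = 1601 mg
CL = 0.693 × Vd / t½ = 0.693 × 889.2 / 31 = 19.88 L/h
Infusion rate = CL × Css = 19.88 × 1.8 = 35.78 mg/h

(a) 1600 mg; (b) 35.8 mg/h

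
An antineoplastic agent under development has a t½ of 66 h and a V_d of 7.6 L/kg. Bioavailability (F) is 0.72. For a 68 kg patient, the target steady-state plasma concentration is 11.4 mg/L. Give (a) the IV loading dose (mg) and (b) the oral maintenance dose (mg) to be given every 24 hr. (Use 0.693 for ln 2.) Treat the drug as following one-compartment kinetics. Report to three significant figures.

(a) 5890 mg; (b) 2060 mg

Vd = 7.6 L/kg × 68 kg = 516.8 L
LD = Vd × C = 516.8 × 11.4 = 5892 mg
CL = 0.693 × Vd / t½ = 0.693 × 516.8 / 66 = 5.426 L/h
D = CL × Css × τ / F = 5.426 × 11.4 × 24 / 0.72 = 2062 mg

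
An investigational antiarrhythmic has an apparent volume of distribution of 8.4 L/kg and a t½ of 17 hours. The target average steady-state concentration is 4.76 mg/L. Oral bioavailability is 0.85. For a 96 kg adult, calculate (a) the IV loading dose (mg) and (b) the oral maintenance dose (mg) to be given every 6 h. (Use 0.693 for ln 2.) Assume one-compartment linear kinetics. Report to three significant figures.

(a) 3840 mg; (b) 1100 mg

Vd(total) = 96 kg × 8.4 L/kg = 806.4 L
LD = Vd × C = 806.4 × 4.76 = 3838 mg
CL = 0.693 × Vd / t½ = 0.693 × 806.4 / 17 = 32.87 L/h
D = CL × Css × τ / F = 32.87 × 4.76 × 6 / 0.85 = 1104 mg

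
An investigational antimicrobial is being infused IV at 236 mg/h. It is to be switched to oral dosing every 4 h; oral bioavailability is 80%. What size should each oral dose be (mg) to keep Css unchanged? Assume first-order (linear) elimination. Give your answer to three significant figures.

To maintain the same Css, the systemic dosing rate must be unchanged: F·D/τ = infusion rate.
D = rate × τ / F = 236 × 4 / 0.8 = 1180 mg

1180 mg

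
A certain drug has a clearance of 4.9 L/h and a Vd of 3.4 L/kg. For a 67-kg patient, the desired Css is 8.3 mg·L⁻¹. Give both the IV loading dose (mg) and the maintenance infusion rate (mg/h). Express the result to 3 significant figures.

(a) 1890 mg; (b) 40.7 mg/h

Total Vd = 3.4 × 67 = 227.8 L
Loading dose = Vd × C = 227.8 × 8.3 = 1891 mg
Maintenance: replace elimination → rate = CL × Css = 4.900 × 8.3 = 40.67 mg/h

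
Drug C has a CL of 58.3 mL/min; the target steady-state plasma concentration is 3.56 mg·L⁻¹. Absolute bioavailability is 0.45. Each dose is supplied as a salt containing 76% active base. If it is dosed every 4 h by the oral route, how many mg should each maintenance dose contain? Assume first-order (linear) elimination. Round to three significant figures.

CL = 58.3 mL/min × 60/1000 = 3.498 L/h
D = CL × Css × τ / F / S = 3.498 × 3.56 × 4 / 0.45 / 0.76 = 145.6 mg

146 mg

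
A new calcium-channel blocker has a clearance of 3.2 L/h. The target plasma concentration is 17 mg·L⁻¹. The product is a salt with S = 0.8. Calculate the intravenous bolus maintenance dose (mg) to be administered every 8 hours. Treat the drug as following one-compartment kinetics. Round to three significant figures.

D = CL × Css × τ / S = 3.200 × 17 × 8 / 0.8 = 544.0 mg

544 mg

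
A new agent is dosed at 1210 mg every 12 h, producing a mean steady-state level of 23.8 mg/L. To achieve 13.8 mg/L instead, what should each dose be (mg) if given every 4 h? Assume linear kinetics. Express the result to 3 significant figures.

For first-order elimination, Css ∝ F·D/(CL·τ); F and CL are unchanged, so Css ∝ D/τ.
D₂ = D₁ × (Css,target / Css,current) × (τ₂/τ₁) = 1210 × (13.8/23.8) × (4/12) = 233.9 mg

234 mg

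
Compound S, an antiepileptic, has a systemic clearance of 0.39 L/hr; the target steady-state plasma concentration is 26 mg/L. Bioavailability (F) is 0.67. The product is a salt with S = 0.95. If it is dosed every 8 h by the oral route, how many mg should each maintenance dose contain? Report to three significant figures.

D = CL × Css × τ / F / S = 0.3900 × 26 × 8 / 0.67 / 0.95 = 127.4 mg

127 mg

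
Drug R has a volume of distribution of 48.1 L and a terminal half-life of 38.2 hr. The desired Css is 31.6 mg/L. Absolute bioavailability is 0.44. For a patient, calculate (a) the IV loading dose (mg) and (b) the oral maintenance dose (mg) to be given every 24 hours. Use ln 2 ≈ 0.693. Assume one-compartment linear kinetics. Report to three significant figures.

LD = Vd × C = 48.10 × 31.6 = 1520 mg
CL = 0.693 × Vd / t½ = 0.693 × 48.10 / 38.2 = 0.8726 L/h
D = CL × Css × τ / F = 0.8726 × 31.6 × 24 / 0.44 = 1504 mg

(a) 1520 mg; (b) 1500 mg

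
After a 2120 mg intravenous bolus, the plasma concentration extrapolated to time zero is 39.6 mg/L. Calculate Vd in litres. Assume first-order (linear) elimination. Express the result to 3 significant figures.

Immediately after an IV bolus, C₀ = Dose / Vd, so Vd = Dose / C₀.
Vd = 2120 / 39.6 = 53.54 L

53.5 L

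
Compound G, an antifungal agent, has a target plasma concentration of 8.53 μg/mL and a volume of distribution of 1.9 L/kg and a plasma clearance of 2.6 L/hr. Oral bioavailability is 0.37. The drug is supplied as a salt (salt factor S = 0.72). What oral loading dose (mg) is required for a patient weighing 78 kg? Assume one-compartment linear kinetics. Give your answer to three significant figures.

Total Vd = 1.9 × 78 = 148.2 L
The loading dose fills Vd to the target concentration.
LD = Vd × C / F / S = 148.2 × 8.530 / 0.37 / 0.72 = 4745 mg

4750 mg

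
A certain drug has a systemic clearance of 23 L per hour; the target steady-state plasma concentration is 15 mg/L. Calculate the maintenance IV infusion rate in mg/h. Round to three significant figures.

345 mg/h

Infusion rate = CL · Css = 23.00 L/h × 15 mg/L = 345.0 mg/h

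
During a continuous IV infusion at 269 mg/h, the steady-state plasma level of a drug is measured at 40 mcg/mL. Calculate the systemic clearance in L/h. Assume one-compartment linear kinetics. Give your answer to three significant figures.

At steady state, infusion rate = CL × Css, so CL = rate / Css.
CL = 269 / 40 = 6.725 L/h

6.73 L/h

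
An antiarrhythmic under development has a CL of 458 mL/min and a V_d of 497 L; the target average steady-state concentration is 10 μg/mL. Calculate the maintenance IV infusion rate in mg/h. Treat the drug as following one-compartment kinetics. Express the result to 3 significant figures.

CL = 458 mL/min × 60/1000 = 27.48 L/h
Maintenance depends on clearance, not Vd — rate in must match rate out.
R₀ = 27.48 × 10 = 274.8 mg/h

275 mg/h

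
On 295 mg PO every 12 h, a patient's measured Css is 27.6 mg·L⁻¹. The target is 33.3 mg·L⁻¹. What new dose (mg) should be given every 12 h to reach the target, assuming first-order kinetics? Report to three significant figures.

356 mg

For first-order elimination, Css ∝ F·D/(CL·τ); F and CL are unchanged, so Css ∝ D/τ.
D₂ = D₁ × (Css,target / Css,current) = 295 × 33.3/27.6 = 355.9 mg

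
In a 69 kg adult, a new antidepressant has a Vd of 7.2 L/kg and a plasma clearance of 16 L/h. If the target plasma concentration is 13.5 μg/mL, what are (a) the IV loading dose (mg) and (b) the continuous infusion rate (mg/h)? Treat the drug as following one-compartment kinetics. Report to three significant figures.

(a) 6710 mg; (b) 216 mg/h

Vd = 7.2 L/kg × 69 kg = 496.8 L
Loading: fill Vd to C_target → 496.8 L × 13.5 mg/L = 6707 mg
Maintenance infusion rate = CL × Css = 16.00 × 13.5 = 216.0 mg/h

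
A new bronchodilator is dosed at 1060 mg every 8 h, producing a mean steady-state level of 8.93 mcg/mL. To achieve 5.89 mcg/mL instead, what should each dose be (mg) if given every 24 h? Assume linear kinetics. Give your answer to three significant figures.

With linear kinetics, Css is proportional to dose rate (D/τ) at fixed clearance.
D₂ = D₁ × (Css,target / Css,current) × (τ₂/τ₁) = 1060 × (5.89/8.93) × (24/8) = 2097 mg

2100 mg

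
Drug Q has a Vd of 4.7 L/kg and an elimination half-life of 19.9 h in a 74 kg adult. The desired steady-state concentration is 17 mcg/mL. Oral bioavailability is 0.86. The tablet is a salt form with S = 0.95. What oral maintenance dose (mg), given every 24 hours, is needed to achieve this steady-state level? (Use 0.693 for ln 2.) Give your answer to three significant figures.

6050 mg

Vd(total) = 74 kg × 4.7 L/kg = 347.8 L
CL = ln 2 · Vd / t½ = 0.693 × 347.8 / 19.9 = 12.11 L/h
D = CL × Css × τ / F / S = 12.11 × 17 × 24 / 0.86 / 0.95 = 6048 mg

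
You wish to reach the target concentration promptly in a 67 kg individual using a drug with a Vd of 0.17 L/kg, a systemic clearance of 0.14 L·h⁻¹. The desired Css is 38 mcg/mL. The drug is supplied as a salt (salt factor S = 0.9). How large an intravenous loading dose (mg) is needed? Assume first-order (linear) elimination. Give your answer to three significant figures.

Vd = 0.17 L/kg × 67 kg = 11.39 L
LD = Vd × C / S = 11.39 × 38.00 / 0.9 = 480.9 mg

481 mg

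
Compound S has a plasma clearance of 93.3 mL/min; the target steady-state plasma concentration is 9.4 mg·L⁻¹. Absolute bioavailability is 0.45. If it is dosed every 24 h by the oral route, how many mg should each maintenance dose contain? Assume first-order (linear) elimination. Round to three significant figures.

2810 mg

Convert clearance: 93.3 mL/min × 60 min/h ÷ 1000 mL/L = 5.598 L/h
At steady state, dose per interval replaces the amount cleared in that interval: F·D/τ = CL·Css.
D = CL × Css × τ / F = 5.598 × 9.4 × 24 / 0.45 = 2806 mg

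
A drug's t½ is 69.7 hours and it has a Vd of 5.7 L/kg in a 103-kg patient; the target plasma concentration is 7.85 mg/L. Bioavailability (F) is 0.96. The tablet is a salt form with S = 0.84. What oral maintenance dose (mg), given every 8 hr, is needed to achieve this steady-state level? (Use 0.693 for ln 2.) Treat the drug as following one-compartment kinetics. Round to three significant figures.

455 mg

Vd = 5.7 L/kg × 103 kg = 587.1 L
CL = ln 2 · Vd / t½ = 0.693 × 587.1 / 69.7 = 5.837 L/h
D = CL × Css × τ / F / S = 5.837 × 7.85 × 8 / 0.96 / 0.84 = 454.6 mg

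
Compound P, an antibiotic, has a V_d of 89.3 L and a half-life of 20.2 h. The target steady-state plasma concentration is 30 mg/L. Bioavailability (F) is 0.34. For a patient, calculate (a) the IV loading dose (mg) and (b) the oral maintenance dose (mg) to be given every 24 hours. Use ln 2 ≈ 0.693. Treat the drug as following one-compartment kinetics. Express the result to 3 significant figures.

(a) 2680 mg; (b) 6490 mg

LD = Vd × C = 89.30 × 30 = 2679 mg
CL = 0.693 × Vd / t½ = 0.693 × 89.30 / 20.2 = 3.064 L/h
D = CL × Css × τ / F = 3.064 × 30 × 24 / 0.34 = 6488 mg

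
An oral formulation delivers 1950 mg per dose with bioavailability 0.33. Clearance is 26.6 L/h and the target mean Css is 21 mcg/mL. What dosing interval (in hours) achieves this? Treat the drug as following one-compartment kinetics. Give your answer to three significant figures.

1.15 h

F·D/τ = CL·Css → τ = F·D / (CL·Css).
τ = 0.33 × 1950 / (26.6 × 21) = 1.152 h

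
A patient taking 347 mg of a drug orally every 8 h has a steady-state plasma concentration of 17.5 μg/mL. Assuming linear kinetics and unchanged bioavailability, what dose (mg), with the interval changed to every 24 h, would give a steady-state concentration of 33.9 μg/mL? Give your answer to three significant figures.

For first-order elimination, Css ∝ F·D/(CL·τ); F and CL are unchanged, so Css ∝ D/τ.
D₂ = D₁ × (Css,target / Css,current) × (τ₂/τ₁) = 347 × (33.9/17.5) × (24/8) = 2017 mg

2020 mg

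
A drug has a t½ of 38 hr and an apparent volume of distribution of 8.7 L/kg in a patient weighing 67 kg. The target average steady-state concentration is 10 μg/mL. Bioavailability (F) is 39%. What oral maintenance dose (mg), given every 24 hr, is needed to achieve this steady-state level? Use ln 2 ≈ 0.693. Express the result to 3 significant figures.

6540 mg

Vd(total) = 67 kg × 8.7 L/kg = 582.9 L
CL = ln 2 · Vd / t½ = 0.693 × 582.9 / 38 = 10.63 L/h
D = CL × Css × τ / F = 10.63 × 10 × 24 / 0.39 = 6542 mg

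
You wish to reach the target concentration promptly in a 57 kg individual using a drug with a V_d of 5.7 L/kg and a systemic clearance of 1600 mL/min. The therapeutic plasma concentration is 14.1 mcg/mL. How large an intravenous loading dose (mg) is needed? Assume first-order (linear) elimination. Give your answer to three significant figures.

4580 mg

Vd(total) = 57 kg × 5.7 L/kg = 324.9 L
LD = Vd × C = 324.9 × 14.10 = 4581 mg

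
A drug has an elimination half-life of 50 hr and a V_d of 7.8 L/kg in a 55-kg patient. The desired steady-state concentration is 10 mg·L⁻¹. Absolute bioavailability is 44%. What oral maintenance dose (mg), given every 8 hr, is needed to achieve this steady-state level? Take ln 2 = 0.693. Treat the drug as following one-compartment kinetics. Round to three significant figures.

1080 mg

Vd = 7.8 L/kg × 55 kg = 429.0 L
k = 0.693/50 = 0.01386 h⁻¹, so CL = k·Vd = 0.01386 × 429.0 = 5.946 L/h
D = CL × Css × τ / F = 5.946 × 10 × 8 / 0.44 = 1081 mg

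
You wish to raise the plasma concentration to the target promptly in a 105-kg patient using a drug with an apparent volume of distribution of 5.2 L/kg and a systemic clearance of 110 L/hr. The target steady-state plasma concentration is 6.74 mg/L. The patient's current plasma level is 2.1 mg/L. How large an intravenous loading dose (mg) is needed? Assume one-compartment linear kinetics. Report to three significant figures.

2530 mg

Vd = 5.2 L/kg × 105 kg = 546.0 L
Concentration deficit ΔC = 6.74 − 2.1 = 4.640 mg/L
LD = Vd × ΔC = 546.0 × 4.640 = 2533 mg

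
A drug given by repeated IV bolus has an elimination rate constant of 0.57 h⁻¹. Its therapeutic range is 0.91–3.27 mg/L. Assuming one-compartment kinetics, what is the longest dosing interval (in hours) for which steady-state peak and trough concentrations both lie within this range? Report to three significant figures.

Between IV bolus doses, concentration decays as C = C₀·e^(−kτ), so C_peak/C_trough = e^(kτ).
τ_max = ln(C_peak/C_trough) / k = ln(3.27/0.91) / 0.5700 = 1.279 / 0.5700 = 2.244 h

2.24 h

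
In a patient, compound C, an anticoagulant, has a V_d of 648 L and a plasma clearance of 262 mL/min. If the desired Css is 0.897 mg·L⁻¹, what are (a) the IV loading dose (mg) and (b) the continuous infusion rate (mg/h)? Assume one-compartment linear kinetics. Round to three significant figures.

(a) 581 mg; (b) 14.1 mg/h

LD = Vd · C_target = 648.0 × 0.897 = 581.3 mg
CL = 262 mL/min × 60/1000 = 15.72 L/h
Maintenance infusion rate = CL × Css = 15.72 × 0.897 = 14.10 mg/h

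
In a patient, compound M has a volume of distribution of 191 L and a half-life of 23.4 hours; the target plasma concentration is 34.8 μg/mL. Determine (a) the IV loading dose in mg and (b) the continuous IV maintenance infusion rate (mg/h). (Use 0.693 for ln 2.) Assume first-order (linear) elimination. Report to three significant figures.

(a) 6650 mg; (b) 197 mg/h

LD = Vd × C = 191.0 × 34.8 = 6647 mg
CL = 0.693 × Vd / t½ = 0.693 × 191.0 / 23.4 = 5.657 L/h
Infusion rate = CL × Css = 5.657 × 34.8 = 196.9 mg/h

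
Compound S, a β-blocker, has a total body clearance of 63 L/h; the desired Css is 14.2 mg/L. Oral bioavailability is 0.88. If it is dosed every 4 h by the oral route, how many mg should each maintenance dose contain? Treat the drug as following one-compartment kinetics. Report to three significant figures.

4070 mg

At steady state, dose per interval replaces the amount cleared in that interval: F·D/τ = CL·Css.
D = CL × Css × τ / F = 63.00 × 14.2 × 4 / 0.88 = 4066 mg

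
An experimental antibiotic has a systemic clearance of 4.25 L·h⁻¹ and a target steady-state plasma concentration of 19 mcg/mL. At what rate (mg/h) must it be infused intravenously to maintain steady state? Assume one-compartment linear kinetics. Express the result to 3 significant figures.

At steady state, infusion rate equals elimination rate: rate in = CL × Css.
R₀ = 4.250 × 19 = 80.75 mg/h

80.8 mg/h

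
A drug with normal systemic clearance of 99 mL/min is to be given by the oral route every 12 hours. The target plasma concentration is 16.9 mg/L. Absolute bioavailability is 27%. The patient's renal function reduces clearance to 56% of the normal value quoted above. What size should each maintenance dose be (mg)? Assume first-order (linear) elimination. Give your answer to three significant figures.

2500 mg

CL = 99 mL/min = 99 × 0.06 = 5.940 L/h
Patient clearance = 0.56 × 5.940 = 3.326 L/h
At steady state, dose per interval replaces the amount cleared in that interval: F·D/τ = CL·Css.
D = CL × Css × τ / F = 3.326 × 16.9 × 12 / 0.27 = 2498 mg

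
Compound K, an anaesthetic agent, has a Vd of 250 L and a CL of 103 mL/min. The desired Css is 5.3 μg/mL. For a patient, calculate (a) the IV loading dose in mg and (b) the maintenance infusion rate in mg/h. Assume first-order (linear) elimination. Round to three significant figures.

(a) 1330 mg; (b) 32.8 mg/h

LD = Vd · C_target = 250.0 × 5.3 = 1325 mg
CL = 103 mL/min × 60/1000 = 6.180 L/h
Infusion rate = 6.180 L/h × 5.3 mg/L = 32.75 mg/h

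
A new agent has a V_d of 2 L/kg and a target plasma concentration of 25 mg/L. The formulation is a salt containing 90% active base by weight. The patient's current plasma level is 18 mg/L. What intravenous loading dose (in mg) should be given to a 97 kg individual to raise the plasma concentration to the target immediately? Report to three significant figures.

1510 mg

Vd = 2 L/kg × 97 kg = 194.0 L
The loading dose fills Vd to the target concentration.
Concentration deficit ΔC = 25 − 18 = 7.000 mg/L
LD = Vd × ΔC / S = 194.0 × 7.000 / 0.9 = 1509 mg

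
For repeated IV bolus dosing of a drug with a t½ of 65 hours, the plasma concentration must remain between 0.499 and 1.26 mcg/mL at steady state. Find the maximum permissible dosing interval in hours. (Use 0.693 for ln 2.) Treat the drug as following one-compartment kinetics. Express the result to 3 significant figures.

86.9 h

k = 0.693 / t½ = 0.693 / 65 = 0.01066 h⁻¹
Between IV bolus doses, concentration decays as C = C₀·e^(−kτ), so C_peak/C_trough = e^(kτ).
τ_max = ln(C_peak/C_trough) / k = ln(1.26/0.499) / 0.01066 = 0.9263 / 0.01066 = 86.89 h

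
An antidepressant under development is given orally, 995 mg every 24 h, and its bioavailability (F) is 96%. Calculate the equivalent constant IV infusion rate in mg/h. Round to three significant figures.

Equivalent systemic input: infusion rate = F·D/τ.
Rate = 0.96 × 995 / 24 = 39.80 mg/h

39.8 mg/h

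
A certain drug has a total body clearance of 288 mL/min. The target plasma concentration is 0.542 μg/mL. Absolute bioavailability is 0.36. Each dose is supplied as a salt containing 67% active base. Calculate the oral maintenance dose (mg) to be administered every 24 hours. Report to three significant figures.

Convert clearance: 288 mL/min × 60 min/h ÷ 1000 mL/L = 17.28 L/h
At steady state, dose per interval replaces the amount cleared in that interval: F·S·D/τ = CL·Css.
D = CL × Css × τ / F / S = 17.28 × 0.542 × 24 / 0.36 / 0.67 = 931.9 mg

932 mg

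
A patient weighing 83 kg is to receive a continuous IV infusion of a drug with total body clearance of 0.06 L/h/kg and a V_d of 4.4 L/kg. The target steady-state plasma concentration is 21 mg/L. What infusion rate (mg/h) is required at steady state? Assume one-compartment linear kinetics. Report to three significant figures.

CL = 0.06 L/h/kg × 83 kg = 4.980 L/h
Vd does not affect the maintenance rate; only clearance governs steady-state input.
R₀ = 4.980 × 21 = 104.6 mg/h

105 mg/h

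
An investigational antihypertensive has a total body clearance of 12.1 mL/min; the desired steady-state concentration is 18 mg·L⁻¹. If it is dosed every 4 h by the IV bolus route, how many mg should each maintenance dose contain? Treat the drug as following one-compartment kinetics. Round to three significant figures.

Convert clearance: 12.1 mL/min × 60 min/h ÷ 1000 mL/L = 0.7260 L/h
D = CL × Css × τ = 0.7260 × 18 × 4 = 52.27 mg

52.3 mg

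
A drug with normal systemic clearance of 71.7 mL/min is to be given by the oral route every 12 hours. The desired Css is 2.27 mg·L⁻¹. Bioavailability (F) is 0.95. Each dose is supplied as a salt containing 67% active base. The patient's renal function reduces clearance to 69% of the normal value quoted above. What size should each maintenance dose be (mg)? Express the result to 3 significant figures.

127 mg

CL = 71.7 mL/min = 71.7 × 0.06 = 4.302 L/h
Patient clearance = 0.69 × 4.302 = 2.968 L/h
At steady state, dose per interval replaces the amount cleared in that interval: F·S·D/τ = CL·Css.
D = CL × Css × τ / F / S = 2.968 × 2.27 × 12 / 0.95 / 0.67 = 127.0 mg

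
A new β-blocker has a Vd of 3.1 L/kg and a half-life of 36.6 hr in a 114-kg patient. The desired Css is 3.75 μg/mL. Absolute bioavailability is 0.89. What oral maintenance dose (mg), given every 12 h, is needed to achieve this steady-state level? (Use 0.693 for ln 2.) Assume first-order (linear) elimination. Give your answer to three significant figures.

338 mg

Vd(total) = 114 kg × 3.1 L/kg = 353.4 L
k = 0.693/36.6 = 0.01893 h⁻¹, so CL = k·Vd = 0.01893 × 353.4 = 6.690 L/h
D = CL × Css × τ / F = 6.690 × 3.75 × 12 / 0.89 = 338.3 mg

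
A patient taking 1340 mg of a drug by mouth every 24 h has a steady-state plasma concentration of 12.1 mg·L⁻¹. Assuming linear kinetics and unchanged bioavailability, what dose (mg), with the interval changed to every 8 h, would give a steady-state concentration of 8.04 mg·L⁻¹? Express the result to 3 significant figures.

With linear kinetics, Css is proportional to dose rate (D/τ) at fixed clearance.
D₂ = D₁ × (Css,target / Css,current) × (τ₂/τ₁) = 1340 × (8.04/12.1) × (8/24) = 296.8 mg

297 mg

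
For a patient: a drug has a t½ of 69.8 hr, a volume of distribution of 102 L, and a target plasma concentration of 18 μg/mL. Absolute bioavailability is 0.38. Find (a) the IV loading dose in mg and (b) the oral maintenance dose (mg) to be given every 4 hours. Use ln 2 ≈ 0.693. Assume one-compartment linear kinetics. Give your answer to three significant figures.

(a) 1840 mg; (b) 192 mg

LD = Vd × C = 102.0 × 18 = 1836 mg
CL = 0.693 × Vd / t½ = 0.693 × 102.0 / 69.8 = 1.013 L/h
D = CL × Css × τ / F = 1.013 × 18 × 4 / 0.38 = 191.9 mg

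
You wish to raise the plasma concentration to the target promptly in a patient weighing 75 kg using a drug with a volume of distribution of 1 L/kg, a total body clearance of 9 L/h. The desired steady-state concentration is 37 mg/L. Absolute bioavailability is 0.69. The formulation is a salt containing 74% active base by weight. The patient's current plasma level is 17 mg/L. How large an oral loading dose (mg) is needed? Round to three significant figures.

2940 mg

Vd(total) = 75 kg × 1 L/kg = 75.00 L
Concentration deficit ΔC = 37 − 17 = 20.00 mg/L
LD = Vd × ΔC / F / S = 75.00 × 20.00 / 0.69 / 0.74 = 2938 mg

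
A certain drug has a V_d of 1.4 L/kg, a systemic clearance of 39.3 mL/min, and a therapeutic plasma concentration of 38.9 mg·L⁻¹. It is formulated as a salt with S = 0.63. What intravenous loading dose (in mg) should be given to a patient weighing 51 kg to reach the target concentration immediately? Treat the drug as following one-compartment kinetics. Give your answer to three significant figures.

Vd = 1.4 L/kg × 51 kg = 71.40 L
LD = Vd × C / S = 71.40 × 38.90 / 0.63 = 4409 mg

4410 mg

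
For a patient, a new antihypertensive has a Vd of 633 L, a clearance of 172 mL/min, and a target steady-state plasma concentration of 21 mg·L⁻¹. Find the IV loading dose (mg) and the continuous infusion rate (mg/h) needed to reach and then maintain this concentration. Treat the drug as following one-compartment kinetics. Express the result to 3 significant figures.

(a) 13300 mg; (b) 217 mg/h

Loading dose = Vd × C = 633.0 × 21 = 13290 mg
Convert clearance: 172 mL/min × 60 min/h ÷ 1000 mL/L = 10.32 L/h
Maintenance: replace elimination → rate = CL × Css = 10.32 × 21 = 216.7 mg/h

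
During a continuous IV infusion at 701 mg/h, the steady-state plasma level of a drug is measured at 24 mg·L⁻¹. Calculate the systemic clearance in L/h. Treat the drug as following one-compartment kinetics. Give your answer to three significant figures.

29.2 L/h

At steady state, infusion rate = CL × Css, so CL = rate / Css.
CL = 701 / 24 = 29.21 L/h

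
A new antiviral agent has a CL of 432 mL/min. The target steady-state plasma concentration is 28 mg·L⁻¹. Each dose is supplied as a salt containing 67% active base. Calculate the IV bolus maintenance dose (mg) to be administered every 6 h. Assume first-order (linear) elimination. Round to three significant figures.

Convert clearance: 432 mL/min × 60 min/h ÷ 1000 mL/L = 25.92 L/h
D = CL × Css × τ / S = 25.92 × 28 × 6 / 0.67 = 6499 mg

6500 mg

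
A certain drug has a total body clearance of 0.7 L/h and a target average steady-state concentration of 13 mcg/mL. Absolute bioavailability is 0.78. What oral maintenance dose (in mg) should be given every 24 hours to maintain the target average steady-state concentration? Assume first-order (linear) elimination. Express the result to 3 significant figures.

D = CL × Css × τ / F = 0.7000 × 13 × 24 / 0.78 = 280.0 mg

280 mg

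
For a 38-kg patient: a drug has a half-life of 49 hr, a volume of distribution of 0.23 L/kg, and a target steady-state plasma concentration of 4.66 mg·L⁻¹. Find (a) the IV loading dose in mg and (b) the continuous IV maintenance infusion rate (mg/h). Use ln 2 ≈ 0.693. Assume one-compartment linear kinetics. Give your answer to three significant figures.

(a) 40.7 mg; (b) 0.576 mg/h

Total Vd = 0.23 × 38 = 8.740 L
LD = Vd × C = 8.740 × 4.66 = 40.73 mg
CL = 0.693 × Vd / t½ = 0.693 × 8.740 / 49 = 0.1236 L/h
Infusion rate = CL × Css = 0.1236 × 4.66 = 0.5760 mg/h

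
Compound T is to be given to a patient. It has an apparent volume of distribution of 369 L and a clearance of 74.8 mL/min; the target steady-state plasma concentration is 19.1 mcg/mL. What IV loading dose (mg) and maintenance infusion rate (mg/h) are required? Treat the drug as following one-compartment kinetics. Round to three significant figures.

(a) 7050 mg; (b) 85.7 mg/h

Loading dose = Vd × C = 369.0 × 19.1 = 7048 mg
CL = 74.8 mL/min × 60/1000 = 4.488 L/h
Maintenance infusion rate = CL × Css = 4.488 × 19.1 = 85.72 mg/h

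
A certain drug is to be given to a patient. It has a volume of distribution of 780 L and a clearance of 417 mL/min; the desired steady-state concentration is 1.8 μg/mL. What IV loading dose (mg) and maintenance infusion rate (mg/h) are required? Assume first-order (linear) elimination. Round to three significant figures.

(a) 1400 mg; (b) 45.0 mg/h

Loading: fill Vd to C_target → 780.0 L × 1.8 mg/L = 1404 mg
CL = 417 mL/min × 60/1000 = 25.02 L/h
Maintenance: replace elimination → rate = CL × Css = 25.02 × 1.8 = 45.04 mg/h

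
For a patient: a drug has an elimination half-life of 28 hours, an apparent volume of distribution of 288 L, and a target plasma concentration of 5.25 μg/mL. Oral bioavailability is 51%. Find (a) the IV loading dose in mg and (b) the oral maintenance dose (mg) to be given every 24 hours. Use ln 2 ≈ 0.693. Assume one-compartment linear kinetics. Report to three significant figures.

LD = Vd × C = 288.0 × 5.25 = 1512 mg
CL = 0.693 × Vd / t½ = 0.693 × 288.0 / 28 = 7.128 L/h
D = CL × Css × τ / F = 7.128 × 5.25 × 24 / 0.51 = 1761 mg

(a) 1510 mg; (b) 1760 mg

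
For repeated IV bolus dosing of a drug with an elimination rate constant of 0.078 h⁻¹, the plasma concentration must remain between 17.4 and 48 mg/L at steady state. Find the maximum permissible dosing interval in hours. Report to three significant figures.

13.0 h

Between IV bolus doses, concentration decays as C = C₀·e^(−kτ), so C_peak/C_trough = e^(kτ).
τ_max = ln(C_peak/C_trough) / k = ln(48/17.4) / 0.07800 = 1.015 / 0.07800 = 13.01 h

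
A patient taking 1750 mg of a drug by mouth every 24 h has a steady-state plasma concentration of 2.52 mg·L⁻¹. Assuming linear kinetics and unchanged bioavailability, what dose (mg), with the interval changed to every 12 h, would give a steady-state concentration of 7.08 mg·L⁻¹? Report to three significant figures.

For first-order elimination, Css ∝ F·D/(CL·τ); F and CL are unchanged, so Css ∝ D/τ.
D₂ = D₁ × (Css,target / Css,current) × (τ₂/τ₁) = 1750 × (7.08/2.52) × (12/24) = 2458 mg

2460 mg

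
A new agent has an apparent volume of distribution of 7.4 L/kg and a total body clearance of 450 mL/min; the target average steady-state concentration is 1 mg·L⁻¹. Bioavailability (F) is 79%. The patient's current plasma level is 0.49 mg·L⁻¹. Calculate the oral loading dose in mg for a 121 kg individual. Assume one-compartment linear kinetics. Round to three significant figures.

Total Vd = 7.4 × 121 = 895.4 L
Concentration deficit ΔC = 1 − 0.49 = 0.5100 mg/L
LD = Vd × ΔC / F = 895.4 × 0.5100 / 0.79 = 578.0 mg

578 mg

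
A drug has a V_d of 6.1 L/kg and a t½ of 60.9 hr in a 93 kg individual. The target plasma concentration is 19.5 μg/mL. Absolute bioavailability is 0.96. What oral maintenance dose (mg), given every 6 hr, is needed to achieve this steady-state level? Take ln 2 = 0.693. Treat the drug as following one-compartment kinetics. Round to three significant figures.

Total Vd = 6.1 × 93 = 567.3 L
k = 0.693/60.9 = 0.01138 h⁻¹, so CL = k·Vd = 0.01138 × 567.3 = 6.456 L/h
D = CL × Css × τ / F = 6.456 × 19.5 × 6 / 0.96 = 786.8 mg

787 mg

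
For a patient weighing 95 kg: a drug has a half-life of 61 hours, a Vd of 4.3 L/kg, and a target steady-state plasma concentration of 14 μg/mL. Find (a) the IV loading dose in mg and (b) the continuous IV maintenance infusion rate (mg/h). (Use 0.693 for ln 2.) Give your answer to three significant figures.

(a) 5720 mg; (b) 65.0 mg/h

Vd(total) = 95 kg × 4.3 L/kg = 408.5 L
LD = Vd × C = 408.5 × 14 = 5719 mg
CL = 0.693 × Vd / t½ = 0.693 × 408.5 / 61 = 4.641 L/h
Infusion rate = CL × Css = 4.641 × 14 = 64.97 mg/h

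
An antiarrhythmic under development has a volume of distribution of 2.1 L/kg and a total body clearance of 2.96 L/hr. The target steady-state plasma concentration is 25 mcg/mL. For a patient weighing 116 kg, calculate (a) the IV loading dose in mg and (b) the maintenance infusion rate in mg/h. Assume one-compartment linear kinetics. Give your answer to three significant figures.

Total Vd = 2.1 × 116 = 243.6 L
Loading dose = Vd × C = 243.6 × 25 = 6090 mg
Infusion rate = 2.960 L/h × 25 mg/L = 74.00 mg/h

(a) 6090 mg; (b) 74.0 mg/h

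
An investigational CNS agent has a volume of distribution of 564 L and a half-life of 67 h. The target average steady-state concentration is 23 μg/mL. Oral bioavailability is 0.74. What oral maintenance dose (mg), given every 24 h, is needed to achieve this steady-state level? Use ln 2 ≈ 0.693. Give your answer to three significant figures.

4350 mg

CL = ln 2 · Vd / t½ = 0.693 × 564.0 / 67 = 5.834 L/h
D = CL × Css × τ / F = 5.834 × 23 × 24 / 0.74 = 4352 mg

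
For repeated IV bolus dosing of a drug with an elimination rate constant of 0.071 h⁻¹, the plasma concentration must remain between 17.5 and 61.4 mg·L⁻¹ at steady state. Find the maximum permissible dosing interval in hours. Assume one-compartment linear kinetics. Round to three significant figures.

Between IV bolus doses, concentration decays as C = C₀·e^(−kτ), so C_peak/C_trough = e^(kτ).
τ_max = ln(C_peak/C_trough) / k = ln(61.4/17.5) / 0.07100 = 1.255 / 0.07100 = 17.68 h

17.7 h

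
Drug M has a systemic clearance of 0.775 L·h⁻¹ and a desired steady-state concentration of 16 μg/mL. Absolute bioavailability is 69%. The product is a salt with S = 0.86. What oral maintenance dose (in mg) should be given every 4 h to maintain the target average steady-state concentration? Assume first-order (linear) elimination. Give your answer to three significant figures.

D = CL × Css × τ / F / S = 0.7750 × 16 × 4 / 0.69 / 0.86 = 83.59 mg

83.6 mg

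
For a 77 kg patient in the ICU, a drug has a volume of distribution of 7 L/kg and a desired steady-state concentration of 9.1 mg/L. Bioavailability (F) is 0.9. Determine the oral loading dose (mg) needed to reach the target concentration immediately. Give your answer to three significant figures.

5450 mg

Total Vd = 7 × 77 = 539.0 L
The loading dose fills Vd to the target concentration.
LD = Vd × C / F = 539.0 × 9.100 / 0.9 = 5450 mg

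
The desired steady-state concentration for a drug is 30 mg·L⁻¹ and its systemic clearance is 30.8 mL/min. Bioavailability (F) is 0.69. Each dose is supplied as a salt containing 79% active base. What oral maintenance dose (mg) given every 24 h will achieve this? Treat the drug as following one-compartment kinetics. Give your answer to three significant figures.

2440 mg

Convert clearance: 30.8 mL/min × 60 min/h ÷ 1000 mL/L = 1.848 L/h
D = CL × Css × τ / F / S = 1.848 × 30 × 24 / 0.69 / 0.79 = 2441 mg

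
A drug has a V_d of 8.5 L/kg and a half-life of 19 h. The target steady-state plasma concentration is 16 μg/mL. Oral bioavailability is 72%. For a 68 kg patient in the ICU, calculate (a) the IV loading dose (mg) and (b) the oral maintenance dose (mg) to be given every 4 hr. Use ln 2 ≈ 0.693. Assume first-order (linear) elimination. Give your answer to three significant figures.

(a) 9250 mg; (b) 1870 mg

Vd(total) = 68 kg × 8.5 L/kg = 578.0 L
LD = Vd × C = 578.0 × 16 = 9248 mg
CL = 0.693 × Vd / t½ = 0.693 × 578.0 / 19 = 21.08 L/h
D = CL × Css × τ / F = 21.08 × 16 × 4 / 0.72 = 1874 mg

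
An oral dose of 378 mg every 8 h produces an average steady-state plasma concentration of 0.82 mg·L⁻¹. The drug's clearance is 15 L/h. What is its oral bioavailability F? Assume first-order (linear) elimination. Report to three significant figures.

F·D/τ = CL·Css at steady state → F = CL·Css·τ / D.
F = 15 × 0.82 × 8 / 378 = 0.260

0.260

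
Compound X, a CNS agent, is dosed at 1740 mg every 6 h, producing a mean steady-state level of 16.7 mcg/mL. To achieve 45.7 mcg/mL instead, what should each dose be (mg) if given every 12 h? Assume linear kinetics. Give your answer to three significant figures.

9520 mg

With linear kinetics, Css is proportional to dose rate (D/τ) at fixed clearance.
D₂ = D₁ × (Css,target / Css,current) × (τ₂/τ₁) = 1740 × (45.7/16.7) × (12/6) = 9523 mg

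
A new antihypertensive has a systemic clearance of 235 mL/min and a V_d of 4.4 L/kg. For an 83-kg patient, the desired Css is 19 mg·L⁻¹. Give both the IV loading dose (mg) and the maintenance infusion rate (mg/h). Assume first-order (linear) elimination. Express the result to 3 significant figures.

Total Vd = 4.4 × 83 = 365.2 L
Loading dose = Vd × C = 365.2 × 19 = 6939 mg
CL = 235 mL/min × 60/1000 = 14.10 L/h
Infusion rate = 14.10 L/h × 19 mg/L = 267.9 mg/h

(a) 6940 mg; (b) 268 mg/h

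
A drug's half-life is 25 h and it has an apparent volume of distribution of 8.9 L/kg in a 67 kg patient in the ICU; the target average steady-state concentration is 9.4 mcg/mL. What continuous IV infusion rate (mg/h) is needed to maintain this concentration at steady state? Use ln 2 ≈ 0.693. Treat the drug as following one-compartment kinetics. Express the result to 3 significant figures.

Vd = 8.9 L/kg × 67 kg = 596.3 L
CL = 0.693 × Vd / t½ = 0.693 × 596.3 / 25 = 16.53 L/h
Infusion rate = CL × Css = 16.53 × 9.4 = 155.4 mg/h

155 mg/h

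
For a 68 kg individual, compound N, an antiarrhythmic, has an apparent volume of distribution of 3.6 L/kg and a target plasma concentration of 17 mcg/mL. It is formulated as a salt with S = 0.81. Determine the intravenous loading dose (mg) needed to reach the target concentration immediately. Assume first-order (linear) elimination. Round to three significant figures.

Vd = 3.6 L/kg × 68 kg = 244.8 L
LD = Vd × C / S = 244.8 × 17.00 / 0.81 = 5138 mg

5140 mg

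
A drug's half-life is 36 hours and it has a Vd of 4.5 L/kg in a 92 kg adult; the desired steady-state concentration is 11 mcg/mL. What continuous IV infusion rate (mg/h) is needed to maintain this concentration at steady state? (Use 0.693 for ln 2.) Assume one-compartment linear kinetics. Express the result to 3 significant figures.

87.7 mg/h

Vd(total) = 92 kg × 4.5 L/kg = 414.0 L
CL = ln 2 · Vd / t½ = 0.693 × 414.0 / 36 = 7.970 L/h
Infusion rate = CL × Css = 7.970 × 11 = 87.67 mg/h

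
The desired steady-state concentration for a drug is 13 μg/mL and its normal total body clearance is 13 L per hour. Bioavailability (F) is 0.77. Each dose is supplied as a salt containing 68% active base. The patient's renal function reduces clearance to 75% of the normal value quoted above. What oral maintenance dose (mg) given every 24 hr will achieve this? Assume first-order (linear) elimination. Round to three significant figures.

5810 mg

Patient clearance = 0.75 × 13.00 = 9.750 L/h
D = CL × Css × τ / F / S = 9.750 × 13 × 24 / 0.77 / 0.68 = 5810 mg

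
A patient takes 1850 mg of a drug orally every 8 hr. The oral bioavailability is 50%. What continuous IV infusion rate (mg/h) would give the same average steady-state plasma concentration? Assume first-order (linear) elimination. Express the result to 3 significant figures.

Equivalent systemic input: infusion rate = F·D/τ.
Rate = 0.5 × 1850 / 8 = 115.6 mg/h

116 mg/h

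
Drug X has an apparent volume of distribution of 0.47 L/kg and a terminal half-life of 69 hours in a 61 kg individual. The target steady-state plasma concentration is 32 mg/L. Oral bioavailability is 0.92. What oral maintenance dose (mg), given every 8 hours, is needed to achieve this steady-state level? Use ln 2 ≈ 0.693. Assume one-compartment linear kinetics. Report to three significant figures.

80.1 mg

Total Vd = 0.47 × 61 = 28.67 L
CL = ln 2 · Vd / t½ = 0.693 × 28.67 / 69 = 0.2879 L/h
D = CL × Css × τ / F = 0.2879 × 32 × 8 / 0.92 = 80.11 mg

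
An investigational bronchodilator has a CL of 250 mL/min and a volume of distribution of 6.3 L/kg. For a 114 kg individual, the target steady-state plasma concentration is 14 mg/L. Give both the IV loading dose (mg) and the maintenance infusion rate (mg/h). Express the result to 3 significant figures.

(a) 10100 mg; (b) 210 mg/h

Vd(total) = 114 kg × 6.3 L/kg = 718.2 L
LD = Vd · C_target = 718.2 × 14 = 10050 mg
CL = 250 mL/min = 250 × 0.06 = 15.00 L/h
Infusion rate = 15.00 L/h × 14 mg/L = 210.0 mg/h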